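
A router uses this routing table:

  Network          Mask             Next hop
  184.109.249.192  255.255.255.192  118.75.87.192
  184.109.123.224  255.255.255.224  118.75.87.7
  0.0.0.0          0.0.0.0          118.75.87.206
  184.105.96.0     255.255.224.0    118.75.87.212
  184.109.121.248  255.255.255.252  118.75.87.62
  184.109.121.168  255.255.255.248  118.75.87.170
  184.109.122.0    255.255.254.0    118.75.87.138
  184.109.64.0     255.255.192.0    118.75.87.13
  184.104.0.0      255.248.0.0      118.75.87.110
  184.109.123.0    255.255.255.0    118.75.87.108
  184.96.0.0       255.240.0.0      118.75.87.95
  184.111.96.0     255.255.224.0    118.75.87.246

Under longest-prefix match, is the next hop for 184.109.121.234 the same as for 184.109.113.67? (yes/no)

yes

184.109.121.234: longest match 184.109.64.0/18 -> 118.75.87.13
184.109.113.67: longest match 184.109.64.0/18 -> 118.75.87.13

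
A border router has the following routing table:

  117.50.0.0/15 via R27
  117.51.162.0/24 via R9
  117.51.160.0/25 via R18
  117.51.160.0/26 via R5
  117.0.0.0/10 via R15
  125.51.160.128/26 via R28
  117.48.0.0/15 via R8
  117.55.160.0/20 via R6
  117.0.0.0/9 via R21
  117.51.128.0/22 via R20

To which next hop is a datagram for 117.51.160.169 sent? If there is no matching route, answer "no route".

Routes whose prefix contains 117.51.160.169:
  117.0.0.0/9 (117.0.0.0 - 117.127.255.255) -> R21
  117.0.0.0/10 (117.0.0.0 - 117.63.255.255) -> R15
  117.50.0.0/15 (117.50.0.0 - 117.51.255.255) -> R27
More-specific entries that do NOT match:
  117.51.160.0/26 (117.51.160.0 - 117.51.160.63) does not contain 117.51.160.169
  125.51.160.128/26 (125.51.160.128 - 125.51.160.191) does not contain 117.51.160.169
  117.51.160.0/25 (117.51.160.0 - 117.51.160.127) does not contain 117.51.160.169
  117.51.162.0/24 (117.51.162.0 - 117.51.162.255) does not contain 117.51.160.169
  117.51.128.0/22 (117.51.128.0 - 117.51.131.255) does not contain 117.51.160.169
  117.55.160.0/20 (117.55.160.0 - 117.55.175.255) does not contain 117.51.160.169
Longest matching prefix is /15 -> next hop R27.

R27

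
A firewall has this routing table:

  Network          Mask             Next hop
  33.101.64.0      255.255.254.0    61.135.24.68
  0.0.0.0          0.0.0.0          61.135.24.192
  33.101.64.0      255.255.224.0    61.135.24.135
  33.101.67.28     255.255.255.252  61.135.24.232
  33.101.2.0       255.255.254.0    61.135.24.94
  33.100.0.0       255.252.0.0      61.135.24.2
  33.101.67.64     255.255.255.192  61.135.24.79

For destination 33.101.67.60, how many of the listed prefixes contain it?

Prefixes containing 33.101.67.60:
  0.0.0.0/0 (default, matches everything)
  33.100.0.0/14 (33.100.0.0 - 33.103.255.255)
  33.101.64.0/19 (33.101.64.0 - 33.101.95.255)
Total matching entries: 3.

3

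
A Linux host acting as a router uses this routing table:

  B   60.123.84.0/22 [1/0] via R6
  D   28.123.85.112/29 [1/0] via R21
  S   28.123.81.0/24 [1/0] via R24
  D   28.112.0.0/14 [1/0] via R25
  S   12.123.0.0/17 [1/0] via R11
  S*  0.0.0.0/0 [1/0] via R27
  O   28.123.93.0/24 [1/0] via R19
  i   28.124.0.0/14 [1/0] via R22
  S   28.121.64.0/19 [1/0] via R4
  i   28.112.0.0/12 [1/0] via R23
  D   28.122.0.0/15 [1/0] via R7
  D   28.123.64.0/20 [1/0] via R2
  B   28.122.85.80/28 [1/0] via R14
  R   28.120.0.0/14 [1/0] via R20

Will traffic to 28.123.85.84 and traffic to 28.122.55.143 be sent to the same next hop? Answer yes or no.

28.123.85.84: longest match 28.122.0.0/15 -> R7
28.122.55.143: longest match 28.122.0.0/15 -> R7

yes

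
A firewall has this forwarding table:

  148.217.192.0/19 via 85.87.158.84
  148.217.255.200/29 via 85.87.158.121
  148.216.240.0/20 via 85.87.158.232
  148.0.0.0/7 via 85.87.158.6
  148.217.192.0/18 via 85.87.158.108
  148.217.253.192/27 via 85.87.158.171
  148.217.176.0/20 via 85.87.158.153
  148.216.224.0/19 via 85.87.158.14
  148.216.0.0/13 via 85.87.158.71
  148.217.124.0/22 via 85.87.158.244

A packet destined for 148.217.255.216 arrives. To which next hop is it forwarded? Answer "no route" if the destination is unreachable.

Routes whose prefix contains 148.217.255.216:
  148.0.0.0/7 (148.0.0.0 - 149.255.255.255) -> 85.87.158.6
  148.216.0.0/13 (148.216.0.0 - 148.223.255.255) -> 85.87.158.71
  148.217.192.0/18 (148.217.192.0 - 148.217.255.255) -> 85.87.158.108
More-specific entries that do NOT match:
  148.217.255.200/29 (148.217.255.200 - 148.217.255.207) does not contain 148.217.255.216
  148.217.253.192/27 (148.217.253.192 - 148.217.253.223) does not contain 148.217.255.216
  148.217.124.0/22 (148.217.124.0 - 148.217.127.255) does not contain 148.217.255.216
  148.216.240.0/20 (148.216.240.0 - 148.216.255.255) does not contain 148.217.255.216
  148.217.176.0/20 (148.217.176.0 - 148.217.191.255) does not contain 148.217.255.216
  148.217.192.0/19 (148.217.192.0 - 148.217.223.255) does not contain 148.217.255.216
  148.216.224.0/19 (148.216.224.0 - 148.216.255.255) does not contain 148.217.255.216
Longest matching prefix is /18 -> next hop 85.87.158.108.

85.87.158.108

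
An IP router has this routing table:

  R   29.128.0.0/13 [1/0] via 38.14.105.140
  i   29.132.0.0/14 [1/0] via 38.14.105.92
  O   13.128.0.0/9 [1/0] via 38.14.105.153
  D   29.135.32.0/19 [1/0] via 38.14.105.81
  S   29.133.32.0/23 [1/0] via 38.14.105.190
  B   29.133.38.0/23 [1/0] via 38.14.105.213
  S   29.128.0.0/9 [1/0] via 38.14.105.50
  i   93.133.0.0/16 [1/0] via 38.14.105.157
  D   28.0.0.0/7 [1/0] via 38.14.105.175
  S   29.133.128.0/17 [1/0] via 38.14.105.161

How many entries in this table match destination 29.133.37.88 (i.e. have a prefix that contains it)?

Prefixes containing 29.133.37.88:
  28.0.0.0/7 (28.0.0.0 - 29.255.255.255)
  29.128.0.0/9 (29.128.0.0 - 29.255.255.255)
  29.128.0.0/13 (29.128.0.0 - 29.135.255.255)
  29.132.0.0/14 (29.132.0.0 - 29.135.255.255)
Total matching entries: 4.

4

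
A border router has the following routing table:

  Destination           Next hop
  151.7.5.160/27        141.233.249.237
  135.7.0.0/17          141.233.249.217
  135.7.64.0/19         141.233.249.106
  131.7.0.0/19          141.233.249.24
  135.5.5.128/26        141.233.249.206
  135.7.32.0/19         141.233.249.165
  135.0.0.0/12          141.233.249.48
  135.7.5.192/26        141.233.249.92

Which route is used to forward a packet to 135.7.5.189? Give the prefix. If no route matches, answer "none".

Entries matching 135.7.5.189:
  135.0.0.0/12 (135.0.0.0 - 135.15.255.255)
  135.7.0.0/17 (135.7.0.0 - 135.7.127.255)
Most specific is 135.7.0.0/17.

135.7.0.0/17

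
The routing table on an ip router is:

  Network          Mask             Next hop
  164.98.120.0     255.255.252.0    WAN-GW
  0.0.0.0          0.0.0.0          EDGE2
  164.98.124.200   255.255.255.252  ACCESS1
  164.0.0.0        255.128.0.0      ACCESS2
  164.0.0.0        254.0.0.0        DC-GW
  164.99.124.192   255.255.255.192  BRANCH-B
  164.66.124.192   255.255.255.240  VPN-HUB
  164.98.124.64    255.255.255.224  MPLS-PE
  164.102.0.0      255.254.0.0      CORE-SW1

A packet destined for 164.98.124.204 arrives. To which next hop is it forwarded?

ACCESS2

Routes whose prefix contains 164.98.124.204:
  0.0.0.0/0 (default, matches everything) -> EDGE2
  164.0.0.0/7 (164.0.0.0 - 165.255.255.255) -> DC-GW
  164.0.0.0/9 (164.0.0.0 - 164.127.255.255) -> ACCESS2
More-specific entries that do NOT match:
  164.98.124.200/30 (164.98.124.200 - 164.98.124.203) does not contain 164.98.124.204
  164.66.124.192/28 (164.66.124.192 - 164.66.124.207) does not contain 164.98.124.204
  164.98.124.64/27 (164.98.124.64 - 164.98.124.95) does not contain 164.98.124.204
  164.99.124.192/26 (164.99.124.192 - 164.99.124.255) does not contain 164.98.124.204
  164.98.120.0/22 (164.98.120.0 - 164.98.123.255) does not contain 164.98.124.204
  164.102.0.0/15 (164.102.0.0 - 164.103.255.255) does not contain 164.98.124.204
Longest matching prefix is /9 -> next hop ACCESS2.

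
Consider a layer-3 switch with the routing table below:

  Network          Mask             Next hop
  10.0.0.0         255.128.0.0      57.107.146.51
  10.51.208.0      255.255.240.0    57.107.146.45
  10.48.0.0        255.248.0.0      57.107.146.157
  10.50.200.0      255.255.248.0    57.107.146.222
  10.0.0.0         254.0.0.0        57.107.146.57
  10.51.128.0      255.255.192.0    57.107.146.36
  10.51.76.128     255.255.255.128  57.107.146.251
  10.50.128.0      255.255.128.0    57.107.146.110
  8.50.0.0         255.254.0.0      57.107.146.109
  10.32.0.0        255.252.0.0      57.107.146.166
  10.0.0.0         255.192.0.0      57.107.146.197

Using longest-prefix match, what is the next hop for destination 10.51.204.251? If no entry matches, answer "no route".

57.107.146.157

Routes whose prefix contains 10.51.204.251:
  10.0.0.0/7 (10.0.0.0 - 11.255.255.255) -> 57.107.146.57
  10.0.0.0/9 (10.0.0.0 - 10.127.255.255) -> 57.107.146.51
  10.0.0.0/10 (10.0.0.0 - 10.63.255.255) -> 57.107.146.197
  10.48.0.0/13 (10.48.0.0 - 10.55.255.255) -> 57.107.146.157
More-specific entries that do NOT match:
  10.51.76.128/25 (10.51.76.128 - 10.51.76.255) does not contain 10.51.204.251
  10.50.200.0/21 (10.50.200.0 - 10.50.207.255) does not contain 10.51.204.251
  10.51.208.0/20 (10.51.208.0 - 10.51.223.255) does not contain 10.51.204.251
  10.51.128.0/18 (10.51.128.0 - 10.51.191.255) does not contain 10.51.204.251
  10.50.128.0/17 (10.50.128.0 - 10.50.255.255) does not contain 10.51.204.251
  8.50.0.0/15 (8.50.0.0 - 8.51.255.255) does not contain 10.51.204.251
  10.32.0.0/14 (10.32.0.0 - 10.35.255.255) does not contain 10.51.204.251
Longest matching prefix is /13 -> next hop 57.107.146.157.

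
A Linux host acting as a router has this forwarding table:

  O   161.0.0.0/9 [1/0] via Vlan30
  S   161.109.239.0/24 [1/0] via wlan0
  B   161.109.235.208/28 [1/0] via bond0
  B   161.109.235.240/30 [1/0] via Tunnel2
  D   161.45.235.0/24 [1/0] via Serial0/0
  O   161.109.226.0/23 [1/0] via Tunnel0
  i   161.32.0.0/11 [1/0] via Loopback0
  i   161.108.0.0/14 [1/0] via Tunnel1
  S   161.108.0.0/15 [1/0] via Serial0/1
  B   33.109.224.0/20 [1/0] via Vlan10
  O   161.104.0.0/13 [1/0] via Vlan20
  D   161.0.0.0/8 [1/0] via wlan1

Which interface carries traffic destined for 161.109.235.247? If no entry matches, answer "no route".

Serial0/1

Routes whose prefix contains 161.109.235.247:
  161.0.0.0/8 (161.0.0.0 - 161.255.255.255) -> wlan1
  161.0.0.0/9 (161.0.0.0 - 161.127.255.255) -> Vlan30
  161.104.0.0/13 (161.104.0.0 - 161.111.255.255) -> Vlan20
  161.108.0.0/14 (161.108.0.0 - 161.111.255.255) -> Tunnel1
  161.108.0.0/15 (161.108.0.0 - 161.109.255.255) -> Serial0/1
More-specific entries that do NOT match:
  161.109.235.240/30 (161.109.235.240 - 161.109.235.243) does not contain 161.109.235.247
  161.109.235.208/28 (161.109.235.208 - 161.109.235.223) does not contain 161.109.235.247
  161.109.239.0/24 (161.109.239.0 - 161.109.239.255) does not contain 161.109.235.247
  161.45.235.0/24 (161.45.235.0 - 161.45.235.255) does not contain 161.109.235.247
  161.109.226.0/23 (161.109.226.0 - 161.109.227.255) does not contain 161.109.235.247
  33.109.224.0/20 (33.109.224.0 - 33.109.239.255) does not contain 161.109.235.247
Longest matching prefix is /15 -> interface Serial0/1.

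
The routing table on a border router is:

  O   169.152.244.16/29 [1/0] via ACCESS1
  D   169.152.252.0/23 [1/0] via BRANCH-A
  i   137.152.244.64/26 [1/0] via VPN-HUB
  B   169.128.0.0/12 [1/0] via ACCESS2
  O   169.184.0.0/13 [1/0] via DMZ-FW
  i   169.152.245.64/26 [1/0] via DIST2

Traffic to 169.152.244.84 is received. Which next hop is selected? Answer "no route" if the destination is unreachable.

no route

No entry's prefix contains 169.152.244.84; there is no default route.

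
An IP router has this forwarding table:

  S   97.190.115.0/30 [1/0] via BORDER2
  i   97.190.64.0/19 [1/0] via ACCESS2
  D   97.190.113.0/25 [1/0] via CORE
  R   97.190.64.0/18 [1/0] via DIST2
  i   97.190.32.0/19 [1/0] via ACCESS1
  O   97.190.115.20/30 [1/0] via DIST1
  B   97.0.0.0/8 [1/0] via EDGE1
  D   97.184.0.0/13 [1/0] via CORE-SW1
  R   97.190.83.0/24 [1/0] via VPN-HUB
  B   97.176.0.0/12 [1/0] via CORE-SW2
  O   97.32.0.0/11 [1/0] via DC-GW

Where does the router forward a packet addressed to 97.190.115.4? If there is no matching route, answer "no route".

DIST2

Routes whose prefix contains 97.190.115.4:
  97.0.0.0/8 (97.0.0.0 - 97.255.255.255) -> EDGE1
  97.176.0.0/12 (97.176.0.0 - 97.191.255.255) -> CORE-SW2
  97.184.0.0/13 (97.184.0.0 - 97.191.255.255) -> CORE-SW1
  97.190.64.0/18 (97.190.64.0 - 97.190.127.255) -> DIST2
More-specific entries that do NOT match:
  97.190.115.0/30 (97.190.115.0 - 97.190.115.3) does not contain 97.190.115.4
  97.190.115.20/30 (97.190.115.20 - 97.190.115.23) does not contain 97.190.115.4
  97.190.113.0/25 (97.190.113.0 - 97.190.113.127) does not contain 97.190.115.4
  97.190.83.0/24 (97.190.83.0 - 97.190.83.255) does not contain 97.190.115.4
  97.190.64.0/19 (97.190.64.0 - 97.190.95.255) does not contain 97.190.115.4
  97.190.32.0/19 (97.190.32.0 - 97.190.63.255) does not contain 97.190.115.4
Longest matching prefix is /18 -> next hop DIST2.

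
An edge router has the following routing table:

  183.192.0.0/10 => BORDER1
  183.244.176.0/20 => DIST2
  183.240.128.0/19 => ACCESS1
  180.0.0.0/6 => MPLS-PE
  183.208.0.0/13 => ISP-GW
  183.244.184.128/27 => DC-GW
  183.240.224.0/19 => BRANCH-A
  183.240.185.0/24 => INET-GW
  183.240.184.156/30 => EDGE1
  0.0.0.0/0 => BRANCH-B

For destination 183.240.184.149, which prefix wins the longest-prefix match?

183.192.0.0/10

Entries matching 183.240.184.149:
  0.0.0.0/0 (default, matches everything)
  180.0.0.0/6 (180.0.0.0 - 183.255.255.255)
  183.192.0.0/10 (183.192.0.0 - 183.255.255.255)
Most specific is 183.192.0.0/10.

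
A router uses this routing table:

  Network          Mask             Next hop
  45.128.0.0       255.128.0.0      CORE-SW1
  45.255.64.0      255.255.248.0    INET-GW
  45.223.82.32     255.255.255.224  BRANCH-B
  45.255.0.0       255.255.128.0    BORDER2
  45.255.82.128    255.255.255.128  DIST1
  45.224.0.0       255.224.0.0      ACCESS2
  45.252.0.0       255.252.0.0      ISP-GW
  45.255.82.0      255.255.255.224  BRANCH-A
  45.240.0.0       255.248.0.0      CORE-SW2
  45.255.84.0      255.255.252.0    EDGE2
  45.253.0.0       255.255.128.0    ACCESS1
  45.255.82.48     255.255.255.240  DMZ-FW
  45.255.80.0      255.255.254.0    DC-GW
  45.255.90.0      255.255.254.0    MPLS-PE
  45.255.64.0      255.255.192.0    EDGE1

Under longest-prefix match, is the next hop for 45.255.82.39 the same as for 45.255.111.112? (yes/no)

45.255.82.39: longest match 45.255.64.0/18 -> EDGE1
45.255.111.112: longest match 45.255.64.0/18 -> EDGE1

yes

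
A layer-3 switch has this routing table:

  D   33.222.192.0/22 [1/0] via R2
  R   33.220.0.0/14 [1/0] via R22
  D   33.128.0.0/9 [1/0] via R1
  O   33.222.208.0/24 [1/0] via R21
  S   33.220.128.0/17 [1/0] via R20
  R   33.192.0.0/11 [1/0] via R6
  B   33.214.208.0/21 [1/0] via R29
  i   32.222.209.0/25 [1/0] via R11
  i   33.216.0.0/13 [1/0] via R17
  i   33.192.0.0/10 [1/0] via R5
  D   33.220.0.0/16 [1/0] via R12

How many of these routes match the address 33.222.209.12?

Prefixes containing 33.222.209.12:
  33.128.0.0/9 (33.128.0.0 - 33.255.255.255)
  33.192.0.0/10 (33.192.0.0 - 33.255.255.255)
  33.192.0.0/11 (33.192.0.0 - 33.223.255.255)
  33.216.0.0/13 (33.216.0.0 - 33.223.255.255)
  33.220.0.0/14 (33.220.0.0 - 33.223.255.255)
Total matching entries: 5.

5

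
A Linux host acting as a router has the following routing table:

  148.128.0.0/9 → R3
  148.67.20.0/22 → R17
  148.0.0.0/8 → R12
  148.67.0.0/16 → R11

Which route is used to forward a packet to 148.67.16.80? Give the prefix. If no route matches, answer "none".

148.67.0.0/16

Entries matching 148.67.16.80:
  148.0.0.0/8 (148.0.0.0 - 148.255.255.255)
  148.67.0.0/16 (148.67.0.0 - 148.67.255.255)
Most specific is 148.67.0.0/16.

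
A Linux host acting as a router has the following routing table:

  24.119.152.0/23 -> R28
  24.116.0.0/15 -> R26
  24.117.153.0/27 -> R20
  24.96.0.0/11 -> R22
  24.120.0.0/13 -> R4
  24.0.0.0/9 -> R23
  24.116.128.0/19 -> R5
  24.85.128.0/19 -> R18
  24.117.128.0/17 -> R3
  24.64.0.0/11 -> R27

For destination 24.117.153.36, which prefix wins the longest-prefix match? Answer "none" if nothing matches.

Entries matching 24.117.153.36:
  24.0.0.0/9 (24.0.0.0 - 24.127.255.255)
  24.96.0.0/11 (24.96.0.0 - 24.127.255.255)
  24.116.0.0/15 (24.116.0.0 - 24.117.255.255)
  24.117.128.0/17 (24.117.128.0 - 24.117.255.255)
Most specific is 24.117.128.0/17.

24.117.128.0/17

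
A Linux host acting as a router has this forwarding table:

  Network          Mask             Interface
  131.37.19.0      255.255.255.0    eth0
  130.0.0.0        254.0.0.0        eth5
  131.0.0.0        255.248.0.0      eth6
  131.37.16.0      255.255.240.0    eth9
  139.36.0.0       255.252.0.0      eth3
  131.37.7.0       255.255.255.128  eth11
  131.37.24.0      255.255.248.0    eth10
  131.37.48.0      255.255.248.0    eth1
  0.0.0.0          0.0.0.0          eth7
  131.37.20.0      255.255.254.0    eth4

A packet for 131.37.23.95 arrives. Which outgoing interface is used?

Routes whose prefix contains 131.37.23.95:
  0.0.0.0/0 (default, matches everything) -> eth7
  130.0.0.0/7 (130.0.0.0 - 131.255.255.255) -> eth5
  131.37.16.0/20 (131.37.16.0 - 131.37.31.255) -> eth9
More-specific entries that do NOT match:
  131.37.7.0/25 (131.37.7.0 - 131.37.7.127) does not contain 131.37.23.95
  131.37.19.0/24 (131.37.19.0 - 131.37.19.255) does not contain 131.37.23.95
  131.37.20.0/23 (131.37.20.0 - 131.37.21.255) does not contain 131.37.23.95
  131.37.24.0/21 (131.37.24.0 - 131.37.31.255) does not contain 131.37.23.95
  131.37.48.0/21 (131.37.48.0 - 131.37.55.255) does not contain 131.37.23.95
Longest matching prefix is /20 -> interface eth9.

eth9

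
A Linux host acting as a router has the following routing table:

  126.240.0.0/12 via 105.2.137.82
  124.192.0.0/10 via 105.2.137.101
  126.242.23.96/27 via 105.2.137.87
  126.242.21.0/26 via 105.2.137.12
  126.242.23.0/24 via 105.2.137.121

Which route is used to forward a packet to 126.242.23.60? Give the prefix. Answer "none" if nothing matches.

Entries matching 126.242.23.60:
  126.240.0.0/12 (126.240.0.0 - 126.255.255.255)
  126.242.23.0/24 (126.242.23.0 - 126.242.23.255)
Most specific is 126.242.23.0/24.

126.242.23.0/24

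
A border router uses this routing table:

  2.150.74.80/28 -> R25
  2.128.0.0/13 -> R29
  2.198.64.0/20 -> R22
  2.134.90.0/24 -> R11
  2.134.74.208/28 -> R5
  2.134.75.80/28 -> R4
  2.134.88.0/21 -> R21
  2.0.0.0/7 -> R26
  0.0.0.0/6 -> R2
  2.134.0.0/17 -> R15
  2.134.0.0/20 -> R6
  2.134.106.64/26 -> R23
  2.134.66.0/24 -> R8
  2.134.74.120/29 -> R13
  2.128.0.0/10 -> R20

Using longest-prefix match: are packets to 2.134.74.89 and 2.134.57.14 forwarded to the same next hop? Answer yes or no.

yes

2.134.74.89: longest match 2.134.0.0/17 -> R15
2.134.57.14: longest match 2.134.0.0/17 -> R15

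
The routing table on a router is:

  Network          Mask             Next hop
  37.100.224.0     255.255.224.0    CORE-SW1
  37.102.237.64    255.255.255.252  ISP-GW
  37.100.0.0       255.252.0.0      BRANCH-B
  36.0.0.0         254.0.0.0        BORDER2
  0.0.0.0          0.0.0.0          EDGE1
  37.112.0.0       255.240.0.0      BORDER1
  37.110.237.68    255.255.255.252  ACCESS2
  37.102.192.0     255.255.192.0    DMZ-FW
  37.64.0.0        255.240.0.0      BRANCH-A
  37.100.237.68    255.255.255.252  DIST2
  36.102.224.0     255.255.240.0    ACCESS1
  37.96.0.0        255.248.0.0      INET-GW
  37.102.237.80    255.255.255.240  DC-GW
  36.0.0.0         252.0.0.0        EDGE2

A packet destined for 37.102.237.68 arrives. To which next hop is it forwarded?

DMZ-FW

Routes whose prefix contains 37.102.237.68:
  0.0.0.0/0 (default, matches everything) -> EDGE1
  36.0.0.0/6 (36.0.0.0 - 39.255.255.255) -> EDGE2
  36.0.0.0/7 (36.0.0.0 - 37.255.255.255) -> BORDER2
  37.96.0.0/13 (37.96.0.0 - 37.103.255.255) -> INET-GW
  37.100.0.0/14 (37.100.0.0 - 37.103.255.255) -> BRANCH-B
  37.102.192.0/18 (37.102.192.0 - 37.102.255.255) -> DMZ-FW
More-specific entries that do NOT match:
  37.102.237.64/30 (37.102.237.64 - 37.102.237.67) does not contain 37.102.237.68
  37.110.237.68/30 (37.110.237.68 - 37.110.237.71) does not contain 37.102.237.68
  37.100.237.68/30 (37.100.237.68 - 37.100.237.71) does not contain 37.102.237.68
  37.102.237.80/28 (37.102.237.80 - 37.102.237.95) does not contain 37.102.237.68
  36.102.224.0/20 (36.102.224.0 - 36.102.239.255) does not contain 37.102.237.68
  37.100.224.0/19 (37.100.224.0 - 37.100.255.255) does not contain 37.102.237.68
Longest matching prefix is /18 -> next hop DMZ-FW.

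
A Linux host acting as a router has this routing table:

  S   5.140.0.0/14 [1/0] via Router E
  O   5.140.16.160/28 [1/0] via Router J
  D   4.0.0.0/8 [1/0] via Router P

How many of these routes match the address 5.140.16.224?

Prefixes containing 5.140.16.224:
  5.140.0.0/14 (5.140.0.0 - 5.143.255.255)
Total matching entries: 1.

1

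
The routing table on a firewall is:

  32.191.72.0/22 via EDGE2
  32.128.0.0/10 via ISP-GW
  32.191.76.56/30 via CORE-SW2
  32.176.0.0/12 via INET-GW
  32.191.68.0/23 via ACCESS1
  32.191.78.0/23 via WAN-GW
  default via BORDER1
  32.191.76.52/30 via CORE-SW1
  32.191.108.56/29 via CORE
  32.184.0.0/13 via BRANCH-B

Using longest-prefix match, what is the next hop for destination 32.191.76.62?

BRANCH-B

Routes whose prefix contains 32.191.76.62:
  0.0.0.0/0 (default, matches everything) -> BORDER1
  32.128.0.0/10 (32.128.0.0 - 32.191.255.255) -> ISP-GW
  32.176.0.0/12 (32.176.0.0 - 32.191.255.255) -> INET-GW
  32.184.0.0/13 (32.184.0.0 - 32.191.255.255) -> BRANCH-B
More-specific entries that do NOT match:
  32.191.76.56/30 (32.191.76.56 - 32.191.76.59) does not contain 32.191.76.62
  32.191.76.52/30 (32.191.76.52 - 32.191.76.55) does not contain 32.191.76.62
  32.191.108.56/29 (32.191.108.56 - 32.191.108.63) does not contain 32.191.76.62
  32.191.68.0/23 (32.191.68.0 - 32.191.69.255) does not contain 32.191.76.62
  32.191.78.0/23 (32.191.78.0 - 32.191.79.255) does not contain 32.191.76.62
  32.191.72.0/22 (32.191.72.0 - 32.191.75.255) does not contain 32.191.76.62
Longest matching prefix is /13 -> next hop BRANCH-B.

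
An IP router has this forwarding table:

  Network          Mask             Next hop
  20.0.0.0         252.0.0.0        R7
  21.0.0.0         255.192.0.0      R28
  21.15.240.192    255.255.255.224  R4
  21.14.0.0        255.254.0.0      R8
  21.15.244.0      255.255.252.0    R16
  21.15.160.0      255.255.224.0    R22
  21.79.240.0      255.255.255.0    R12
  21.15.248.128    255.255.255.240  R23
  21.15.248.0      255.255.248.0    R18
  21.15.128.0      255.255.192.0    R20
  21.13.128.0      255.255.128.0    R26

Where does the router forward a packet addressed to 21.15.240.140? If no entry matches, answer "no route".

Routes whose prefix contains 21.15.240.140:
  20.0.0.0/6 (20.0.0.0 - 23.255.255.255) -> R7
  21.0.0.0/10 (21.0.0.0 - 21.63.255.255) -> R28
  21.14.0.0/15 (21.14.0.0 - 21.15.255.255) -> R8
More-specific entries that do NOT match:
  21.15.248.128/28 (21.15.248.128 - 21.15.248.143) does not contain 21.15.240.140
  21.15.240.192/27 (21.15.240.192 - 21.15.240.223) does not contain 21.15.240.140
  21.79.240.0/24 (21.79.240.0 - 21.79.240.255) does not contain 21.15.240.140
  21.15.244.0/22 (21.15.244.0 - 21.15.247.255) does not contain 21.15.240.140
  21.15.248.0/21 (21.15.248.0 - 21.15.255.255) does not contain 21.15.240.140
  21.15.160.0/19 (21.15.160.0 - 21.15.191.255) does not contain 21.15.240.140
  21.15.128.0/18 (21.15.128.0 - 21.15.191.255) does not contain 21.15.240.140
  21.13.128.0/17 (21.13.128.0 - 21.13.255.255) does not contain 21.15.240.140
Longest matching prefix is /15 -> next hop R8.

R8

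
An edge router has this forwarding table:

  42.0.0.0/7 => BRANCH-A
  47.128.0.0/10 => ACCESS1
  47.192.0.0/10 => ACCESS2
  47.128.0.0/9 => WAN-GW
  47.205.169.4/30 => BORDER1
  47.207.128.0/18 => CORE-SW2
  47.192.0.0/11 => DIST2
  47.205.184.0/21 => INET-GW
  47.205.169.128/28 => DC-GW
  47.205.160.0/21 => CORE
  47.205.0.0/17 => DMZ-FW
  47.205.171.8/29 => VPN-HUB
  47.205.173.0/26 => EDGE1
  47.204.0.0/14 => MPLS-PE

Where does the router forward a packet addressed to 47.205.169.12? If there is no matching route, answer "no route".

MPLS-PE

Routes whose prefix contains 47.205.169.12:
  47.128.0.0/9 (47.128.0.0 - 47.255.255.255) -> WAN-GW
  47.192.0.0/10 (47.192.0.0 - 47.255.255.255) -> ACCESS2
  47.192.0.0/11 (47.192.0.0 - 47.223.255.255) -> DIST2
  47.204.0.0/14 (47.204.0.0 - 47.207.255.255) -> MPLS-PE
More-specific entries that do NOT match:
  47.205.169.4/30 (47.205.169.4 - 47.205.169.7) does not contain 47.205.169.12
  47.205.171.8/29 (47.205.171.8 - 47.205.171.15) does not contain 47.205.169.12
  47.205.169.128/28 (47.205.169.128 - 47.205.169.143) does not contain 47.205.169.12
  47.205.173.0/26 (47.205.173.0 - 47.205.173.63) does not contain 47.205.169.12
  47.205.184.0/21 (47.205.184.0 - 47.205.191.255) does not contain 47.205.169.12
  47.205.160.0/21 (47.205.160.0 - 47.205.167.255) does not contain 47.205.169.12
  47.207.128.0/18 (47.207.128.0 - 47.207.191.255) does not contain 47.205.169.12
  47.205.0.0/17 (47.205.0.0 - 47.205.127.255) does not contain 47.205.169.12
Longest matching prefix is /14 -> next hop MPLS-PE.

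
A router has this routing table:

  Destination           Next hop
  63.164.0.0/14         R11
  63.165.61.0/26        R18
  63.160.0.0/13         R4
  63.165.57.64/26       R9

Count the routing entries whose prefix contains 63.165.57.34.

2

Prefixes containing 63.165.57.34:
  63.160.0.0/13 (63.160.0.0 - 63.167.255.255)
  63.164.0.0/14 (63.164.0.0 - 63.167.255.255)
Total matching entries: 2.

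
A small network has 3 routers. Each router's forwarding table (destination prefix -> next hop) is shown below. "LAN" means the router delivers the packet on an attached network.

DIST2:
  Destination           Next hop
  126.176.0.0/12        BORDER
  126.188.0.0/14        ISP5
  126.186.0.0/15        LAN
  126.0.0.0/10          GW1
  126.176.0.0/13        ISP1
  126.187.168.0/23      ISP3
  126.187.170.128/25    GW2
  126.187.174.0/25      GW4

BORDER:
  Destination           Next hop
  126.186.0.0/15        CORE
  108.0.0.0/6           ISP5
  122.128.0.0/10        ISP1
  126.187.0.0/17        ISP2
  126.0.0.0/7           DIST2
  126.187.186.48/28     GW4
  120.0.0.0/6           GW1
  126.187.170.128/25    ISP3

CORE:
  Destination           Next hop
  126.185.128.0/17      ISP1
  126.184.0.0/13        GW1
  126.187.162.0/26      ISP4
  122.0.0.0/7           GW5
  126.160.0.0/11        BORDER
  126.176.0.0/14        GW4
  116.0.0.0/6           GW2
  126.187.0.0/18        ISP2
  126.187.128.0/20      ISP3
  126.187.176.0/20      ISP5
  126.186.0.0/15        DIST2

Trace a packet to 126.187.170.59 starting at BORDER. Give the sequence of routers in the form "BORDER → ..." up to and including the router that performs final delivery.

At BORDER: longest match for 126.187.170.59 is 126.186.0.0/15 -> CORE
At CORE: longest match for 126.187.170.59 is 126.186.0.0/15 -> DIST2
At DIST2: longest match for 126.187.170.59 is 126.186.0.0/15 -> LAN

BORDER → CORE → DIST2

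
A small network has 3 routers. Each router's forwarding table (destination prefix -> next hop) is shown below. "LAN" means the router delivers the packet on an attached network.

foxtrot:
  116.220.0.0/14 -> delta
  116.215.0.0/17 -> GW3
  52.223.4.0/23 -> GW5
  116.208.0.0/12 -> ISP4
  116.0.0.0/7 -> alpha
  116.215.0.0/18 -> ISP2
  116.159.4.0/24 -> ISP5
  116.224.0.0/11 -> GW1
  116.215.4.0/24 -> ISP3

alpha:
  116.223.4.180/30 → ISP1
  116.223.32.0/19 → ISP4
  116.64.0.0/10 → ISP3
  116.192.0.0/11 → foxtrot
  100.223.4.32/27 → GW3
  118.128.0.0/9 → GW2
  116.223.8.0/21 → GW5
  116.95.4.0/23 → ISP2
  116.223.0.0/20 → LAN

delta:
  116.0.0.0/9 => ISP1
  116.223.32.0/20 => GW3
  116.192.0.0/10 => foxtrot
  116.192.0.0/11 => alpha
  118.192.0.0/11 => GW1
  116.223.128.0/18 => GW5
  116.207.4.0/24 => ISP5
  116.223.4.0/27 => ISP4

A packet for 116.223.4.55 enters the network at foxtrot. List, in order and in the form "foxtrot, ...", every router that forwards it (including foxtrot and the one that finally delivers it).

At foxtrot: longest match for 116.223.4.55 is 116.220.0.0/14 -> delta
At delta: longest match for 116.223.4.55 is 116.192.0.0/11 -> alpha
At alpha: longest match for 116.223.4.55 is 116.223.0.0/20 -> LAN

foxtrot, delta, alpha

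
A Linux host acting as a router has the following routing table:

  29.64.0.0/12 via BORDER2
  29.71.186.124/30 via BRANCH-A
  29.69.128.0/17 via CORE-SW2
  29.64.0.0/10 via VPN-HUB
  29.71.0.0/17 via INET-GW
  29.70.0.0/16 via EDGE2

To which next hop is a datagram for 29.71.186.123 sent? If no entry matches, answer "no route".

BORDER2

Routes whose prefix contains 29.71.186.123:
  29.64.0.0/10 (29.64.0.0 - 29.127.255.255) -> VPN-HUB
  29.64.0.0/12 (29.64.0.0 - 29.79.255.255) -> BORDER2
More-specific entries that do NOT match:
  29.71.186.124/30 (29.71.186.124 - 29.71.186.127) does not contain 29.71.186.123
  29.69.128.0/17 (29.69.128.0 - 29.69.255.255) does not contain 29.71.186.123
  29.71.0.0/17 (29.71.0.0 - 29.71.127.255) does not contain 29.71.186.123
  29.70.0.0/16 (29.70.0.0 - 29.70.255.255) does not contain 29.71.186.123
Longest matching prefix is /12 -> next hop BORDER2.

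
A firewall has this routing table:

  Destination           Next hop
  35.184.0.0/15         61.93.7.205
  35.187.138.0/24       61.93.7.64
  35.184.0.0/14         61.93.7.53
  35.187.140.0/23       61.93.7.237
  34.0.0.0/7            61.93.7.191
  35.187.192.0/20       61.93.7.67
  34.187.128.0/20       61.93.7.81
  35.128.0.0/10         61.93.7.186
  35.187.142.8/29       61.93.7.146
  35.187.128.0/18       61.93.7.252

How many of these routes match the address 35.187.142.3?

Prefixes containing 35.187.142.3:
  34.0.0.0/7 (34.0.0.0 - 35.255.255.255)
  35.128.0.0/10 (35.128.0.0 - 35.191.255.255)
  35.184.0.0/14 (35.184.0.0 - 35.187.255.255)
  35.187.128.0/18 (35.187.128.0 - 35.187.191.255)
Total matching entries: 4.

4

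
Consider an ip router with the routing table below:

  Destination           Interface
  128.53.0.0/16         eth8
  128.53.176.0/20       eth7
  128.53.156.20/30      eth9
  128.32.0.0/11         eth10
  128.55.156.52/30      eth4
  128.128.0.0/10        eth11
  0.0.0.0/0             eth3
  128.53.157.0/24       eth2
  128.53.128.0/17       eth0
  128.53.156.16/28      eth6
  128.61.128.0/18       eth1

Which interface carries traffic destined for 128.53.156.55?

Routes whose prefix contains 128.53.156.55:
  0.0.0.0/0 (default, matches everything) -> eth3
  128.32.0.0/11 (128.32.0.0 - 128.63.255.255) -> eth10
  128.53.0.0/16 (128.53.0.0 - 128.53.255.255) -> eth8
  128.53.128.0/17 (128.53.128.0 - 128.53.255.255) -> eth0
More-specific entries that do NOT match:
  128.53.156.20/30 (128.53.156.20 - 128.53.156.23) does not contain 128.53.156.55
  128.55.156.52/30 (128.55.156.52 - 128.55.156.55) does not contain 128.53.156.55
  128.53.156.16/28 (128.53.156.16 - 128.53.156.31) does not contain 128.53.156.55
  128.53.157.0/24 (128.53.157.0 - 128.53.157.255) does not contain 128.53.156.55
  128.53.176.0/20 (128.53.176.0 - 128.53.191.255) does not contain 128.53.156.55
  128.61.128.0/18 (128.61.128.0 - 128.61.191.255) does not contain 128.53.156.55
Longest matching prefix is /17 -> interface eth0.

eth0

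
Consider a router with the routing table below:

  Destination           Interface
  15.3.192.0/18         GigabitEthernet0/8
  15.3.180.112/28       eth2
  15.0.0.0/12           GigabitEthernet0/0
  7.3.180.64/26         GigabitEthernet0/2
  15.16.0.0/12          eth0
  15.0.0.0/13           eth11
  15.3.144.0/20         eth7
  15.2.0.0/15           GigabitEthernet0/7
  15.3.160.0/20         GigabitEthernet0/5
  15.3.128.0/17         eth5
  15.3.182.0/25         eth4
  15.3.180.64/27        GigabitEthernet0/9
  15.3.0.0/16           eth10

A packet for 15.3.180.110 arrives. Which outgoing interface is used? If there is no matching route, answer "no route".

Routes whose prefix contains 15.3.180.110:
  15.0.0.0/12 (15.0.0.0 - 15.15.255.255) -> GigabitEthernet0/0
  15.0.0.0/13 (15.0.0.0 - 15.7.255.255) -> eth11
  15.2.0.0/15 (15.2.0.0 - 15.3.255.255) -> GigabitEthernet0/7
  15.3.0.0/16 (15.3.0.0 - 15.3.255.255) -> eth10
  15.3.128.0/17 (15.3.128.0 - 15.3.255.255) -> eth5
More-specific entries that do NOT match:
  15.3.180.112/28 (15.3.180.112 - 15.3.180.127) does not contain 15.3.180.110
  15.3.180.64/27 (15.3.180.64 - 15.3.180.95) does not contain 15.3.180.110
  7.3.180.64/26 (7.3.180.64 - 7.3.180.127) does not contain 15.3.180.110
  15.3.182.0/25 (15.3.182.0 - 15.3.182.127) does not contain 15.3.180.110
  15.3.144.0/20 (15.3.144.0 - 15.3.159.255) does not contain 15.3.180.110
  15.3.160.0/20 (15.3.160.0 - 15.3.175.255) does not contain 15.3.180.110
  15.3.192.0/18 (15.3.192.0 - 15.3.255.255) does not contain 15.3.180.110
Longest matching prefix is /17 -> interface eth5.

eth5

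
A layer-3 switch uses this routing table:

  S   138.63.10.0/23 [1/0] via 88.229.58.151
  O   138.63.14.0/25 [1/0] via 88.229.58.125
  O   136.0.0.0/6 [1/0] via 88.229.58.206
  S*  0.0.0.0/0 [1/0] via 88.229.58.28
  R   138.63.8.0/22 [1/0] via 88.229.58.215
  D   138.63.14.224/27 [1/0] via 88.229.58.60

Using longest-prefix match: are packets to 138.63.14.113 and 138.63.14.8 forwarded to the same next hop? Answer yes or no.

yes

138.63.14.113: longest match 138.63.14.0/25 -> 88.229.58.125
138.63.14.8: longest match 138.63.14.0/25 -> 88.229.58.125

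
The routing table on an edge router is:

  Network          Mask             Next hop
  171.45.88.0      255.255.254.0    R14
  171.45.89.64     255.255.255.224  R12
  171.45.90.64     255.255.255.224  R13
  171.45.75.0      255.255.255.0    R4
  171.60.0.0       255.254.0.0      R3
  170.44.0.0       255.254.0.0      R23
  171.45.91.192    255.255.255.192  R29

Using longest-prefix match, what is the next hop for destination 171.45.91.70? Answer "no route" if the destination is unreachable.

no route

No entry's prefix contains 171.45.91.70; there is no default route.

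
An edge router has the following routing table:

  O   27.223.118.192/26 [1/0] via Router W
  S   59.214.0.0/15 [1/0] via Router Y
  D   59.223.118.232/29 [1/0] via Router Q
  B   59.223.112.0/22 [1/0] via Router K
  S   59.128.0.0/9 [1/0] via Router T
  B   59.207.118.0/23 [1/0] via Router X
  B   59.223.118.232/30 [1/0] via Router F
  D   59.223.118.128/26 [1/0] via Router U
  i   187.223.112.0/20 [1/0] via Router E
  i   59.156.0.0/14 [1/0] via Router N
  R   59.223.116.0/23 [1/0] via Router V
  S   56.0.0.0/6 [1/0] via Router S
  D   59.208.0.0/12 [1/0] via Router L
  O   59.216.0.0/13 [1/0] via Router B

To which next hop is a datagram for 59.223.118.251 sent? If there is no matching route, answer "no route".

Routes whose prefix contains 59.223.118.251:
  56.0.0.0/6 (56.0.0.0 - 59.255.255.255) -> Router S
  59.128.0.0/9 (59.128.0.0 - 59.255.255.255) -> Router T
  59.208.0.0/12 (59.208.0.0 - 59.223.255.255) -> Router L
  59.216.0.0/13 (59.216.0.0 - 59.223.255.255) -> Router B
More-specific entries that do NOT match:
  59.223.118.232/30 (59.223.118.232 - 59.223.118.235) does not contain 59.223.118.251
  59.223.118.232/29 (59.223.118.232 - 59.223.118.239) does not contain 59.223.118.251
  27.223.118.192/26 (27.223.118.192 - 27.223.118.255) does not contain 59.223.118.251
  59.223.118.128/26 (59.223.118.128 - 59.223.118.191) does not contain 59.223.118.251
  59.207.118.0/23 (59.207.118.0 - 59.207.119.255) does not contain 59.223.118.251
  59.223.116.0/23 (59.223.116.0 - 59.223.117.255) does not contain 59.223.118.251
  59.223.112.0/22 (59.223.112.0 - 59.223.115.255) does not contain 59.223.118.251
  187.223.112.0/20 (187.223.112.0 - 187.223.127.255) does not contain 59.223.118.251
  59.214.0.0/15 (59.214.0.0 - 59.215.255.255) does not contain 59.223.118.251
  59.156.0.0/14 (59.156.0.0 - 59.159.255.255) does not contain 59.223.118.251
Longest matching prefix is /13 -> next hop Router B.

Router B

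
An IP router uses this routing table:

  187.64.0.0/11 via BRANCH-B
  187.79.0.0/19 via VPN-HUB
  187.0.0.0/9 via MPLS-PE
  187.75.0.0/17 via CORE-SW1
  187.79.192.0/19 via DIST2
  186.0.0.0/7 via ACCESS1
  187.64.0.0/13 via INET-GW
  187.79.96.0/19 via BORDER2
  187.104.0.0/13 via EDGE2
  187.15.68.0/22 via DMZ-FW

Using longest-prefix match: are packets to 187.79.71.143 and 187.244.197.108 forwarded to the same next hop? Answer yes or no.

no

187.79.71.143: longest match 187.64.0.0/11 -> BRANCH-B
187.244.197.108: longest match 186.0.0.0/7 -> ACCESS1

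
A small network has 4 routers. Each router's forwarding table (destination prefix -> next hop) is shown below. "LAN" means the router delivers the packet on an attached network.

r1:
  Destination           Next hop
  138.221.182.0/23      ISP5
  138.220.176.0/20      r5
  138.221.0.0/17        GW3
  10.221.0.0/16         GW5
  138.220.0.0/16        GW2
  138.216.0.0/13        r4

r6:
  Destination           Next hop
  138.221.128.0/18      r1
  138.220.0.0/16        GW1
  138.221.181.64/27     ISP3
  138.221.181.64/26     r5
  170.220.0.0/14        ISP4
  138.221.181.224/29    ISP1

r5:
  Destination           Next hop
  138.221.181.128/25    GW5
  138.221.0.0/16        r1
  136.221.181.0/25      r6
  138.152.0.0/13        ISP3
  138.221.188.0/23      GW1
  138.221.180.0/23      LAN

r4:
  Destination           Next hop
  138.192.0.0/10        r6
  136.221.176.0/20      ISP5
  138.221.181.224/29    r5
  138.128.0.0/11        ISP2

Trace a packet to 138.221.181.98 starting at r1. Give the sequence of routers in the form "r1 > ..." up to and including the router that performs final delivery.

At r1: longest match for 138.221.181.98 is 138.216.0.0/13 -> r4
At r4: longest match for 138.221.181.98 is 138.192.0.0/10 -> r6
At r6: longest match for 138.221.181.98 is 138.221.181.64/26 -> r5
At r5: longest match for 138.221.181.98 is 138.221.180.0/23 -> LAN

r1 > r4 > r6 > r5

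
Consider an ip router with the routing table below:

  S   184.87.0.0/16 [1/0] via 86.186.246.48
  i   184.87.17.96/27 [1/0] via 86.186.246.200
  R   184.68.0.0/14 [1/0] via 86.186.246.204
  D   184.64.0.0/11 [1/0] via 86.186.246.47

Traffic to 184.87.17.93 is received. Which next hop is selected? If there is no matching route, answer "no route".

86.186.246.48

Routes whose prefix contains 184.87.17.93:
  184.64.0.0/11 (184.64.0.0 - 184.95.255.255) -> 86.186.246.47
  184.87.0.0/16 (184.87.0.0 - 184.87.255.255) -> 86.186.246.48
More-specific entries that do NOT match:
  184.87.17.96/27 (184.87.17.96 - 184.87.17.127) does not contain 184.87.17.93
Longest matching prefix is /16 -> next hop 86.186.246.48.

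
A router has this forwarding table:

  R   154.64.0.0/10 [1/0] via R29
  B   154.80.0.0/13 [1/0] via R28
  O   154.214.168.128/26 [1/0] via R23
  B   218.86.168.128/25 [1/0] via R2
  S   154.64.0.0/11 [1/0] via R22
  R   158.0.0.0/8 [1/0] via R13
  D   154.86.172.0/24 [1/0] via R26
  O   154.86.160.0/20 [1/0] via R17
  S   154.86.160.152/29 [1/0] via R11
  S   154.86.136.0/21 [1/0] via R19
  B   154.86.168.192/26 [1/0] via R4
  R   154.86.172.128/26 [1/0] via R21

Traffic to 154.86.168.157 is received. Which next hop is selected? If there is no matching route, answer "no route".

Routes whose prefix contains 154.86.168.157:
  154.64.0.0/10 (154.64.0.0 - 154.127.255.255) -> R29
  154.64.0.0/11 (154.64.0.0 - 154.95.255.255) -> R22
  154.80.0.0/13 (154.80.0.0 - 154.87.255.255) -> R28
  154.86.160.0/20 (154.86.160.0 - 154.86.175.255) -> R17
More-specific entries that do NOT match:
  154.86.160.152/29 (154.86.160.152 - 154.86.160.159) does not contain 154.86.168.157
  154.214.168.128/26 (154.214.168.128 - 154.214.168.191) does not contain 154.86.168.157
  154.86.168.192/26 (154.86.168.192 - 154.86.168.255) does not contain 154.86.168.157
  154.86.172.128/26 (154.86.172.128 - 154.86.172.191) does not contain 154.86.168.157
  218.86.168.128/25 (218.86.168.128 - 218.86.168.255) does not contain 154.86.168.157
  154.86.172.0/24 (154.86.172.0 - 154.86.172.255) does not contain 154.86.168.157
  154.86.136.0/21 (154.86.136.0 - 154.86.143.255) does not contain 154.86.168.157
Longest matching prefix is /20 -> next hop R17.

R17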